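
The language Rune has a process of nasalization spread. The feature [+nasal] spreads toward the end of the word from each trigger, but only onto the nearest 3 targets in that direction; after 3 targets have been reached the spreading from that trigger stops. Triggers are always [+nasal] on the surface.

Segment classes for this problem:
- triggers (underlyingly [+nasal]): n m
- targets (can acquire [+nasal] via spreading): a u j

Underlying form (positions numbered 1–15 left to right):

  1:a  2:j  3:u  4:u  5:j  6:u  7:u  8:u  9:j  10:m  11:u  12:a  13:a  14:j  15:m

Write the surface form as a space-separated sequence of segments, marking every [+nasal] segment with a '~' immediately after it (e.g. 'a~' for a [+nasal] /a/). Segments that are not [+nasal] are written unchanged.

From /m/ at 10 rightward: 11 /u/ → [+nasal]; 12 /a/ → [+nasal]; 13 /a/ → [+nasal]; bound reached.
From /m/ at 15 rightward: word edge.
Targets with no active source: positions 1 2 3 4 5 6 7 8 9 14 stay [-nasal].
[+nasal] positions on the surface: 10 11 12 13 15.

a j u u j u u u j m~ u~ a~ a~ j m~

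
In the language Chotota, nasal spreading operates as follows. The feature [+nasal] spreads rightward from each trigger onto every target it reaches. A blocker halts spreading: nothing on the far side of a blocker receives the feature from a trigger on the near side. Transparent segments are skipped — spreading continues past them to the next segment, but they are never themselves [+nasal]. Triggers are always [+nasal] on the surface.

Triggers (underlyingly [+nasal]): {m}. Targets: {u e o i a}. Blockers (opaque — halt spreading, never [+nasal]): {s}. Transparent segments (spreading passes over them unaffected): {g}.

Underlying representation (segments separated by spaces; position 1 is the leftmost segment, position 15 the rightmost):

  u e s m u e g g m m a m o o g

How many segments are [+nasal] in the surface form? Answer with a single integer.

From /m/ at 4 rightward: 5 /u/ → [+nasal]; 6 /e/ → [+nasal]; 7 /g/ transparent; 8 /g/ transparent; 9 /m/ is itself a trigger — this domain ends here.
From /m/ at 9 rightward: 10 /m/ is itself a trigger — this domain ends here.
From /m/ at 10 rightward: 11 /a/ → [+nasal]; 12 /m/ is itself a trigger — this domain ends here.
From /m/ at 12 rightward: 13 /o/ → [+nasal]; 14 /o/ → [+nasal]; 15 /g/ transparent; word edge.
Targets with no active source: positions 1 2 stay [-nasal].
[+nasal] positions on the surface: 4 5 6 9 10 11 12 13 14.

9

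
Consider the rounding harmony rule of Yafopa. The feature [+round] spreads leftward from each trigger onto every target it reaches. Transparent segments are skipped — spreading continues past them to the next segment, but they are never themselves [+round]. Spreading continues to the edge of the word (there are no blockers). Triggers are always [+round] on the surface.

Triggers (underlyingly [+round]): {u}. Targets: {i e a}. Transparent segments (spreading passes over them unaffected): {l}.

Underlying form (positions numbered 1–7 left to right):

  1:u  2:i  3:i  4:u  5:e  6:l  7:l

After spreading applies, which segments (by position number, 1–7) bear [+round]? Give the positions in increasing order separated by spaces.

From /u/ at 1 leftward: word edge.
From /u/ at 4 leftward: 3 /i/ → [+round]; 2 /i/ → [+round]; 1 /u/ is itself a trigger — this domain ends here.
Target with no active source: position 5 stays [-round].

1 2 3 4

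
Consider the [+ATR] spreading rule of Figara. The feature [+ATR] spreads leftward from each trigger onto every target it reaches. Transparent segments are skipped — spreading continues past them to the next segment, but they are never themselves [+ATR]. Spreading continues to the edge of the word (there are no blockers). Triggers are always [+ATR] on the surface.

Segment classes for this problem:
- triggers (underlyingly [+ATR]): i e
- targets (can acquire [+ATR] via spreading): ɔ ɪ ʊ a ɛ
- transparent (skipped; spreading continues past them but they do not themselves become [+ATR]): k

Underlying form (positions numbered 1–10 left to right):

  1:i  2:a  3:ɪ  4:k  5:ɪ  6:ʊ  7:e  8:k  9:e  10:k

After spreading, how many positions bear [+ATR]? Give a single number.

From /i/ at 1 leftward: word edge.
From /e/ at 7 leftward: 6 /ʊ/ → [+ATR]; 5 /ɪ/ → [+ATR]; 4 /k/ transparent; 3 /ɪ/ → [+ATR]; 2 /a/ → [+ATR]; 1 /i/ is itself a trigger — this domain ends here.
From /e/ at 9 leftward: 8 /k/ transparent; 7 /e/ is itself a trigger — this domain ends here.
[+ATR] positions on the surface: 1 2 3 5 6 7 9.

7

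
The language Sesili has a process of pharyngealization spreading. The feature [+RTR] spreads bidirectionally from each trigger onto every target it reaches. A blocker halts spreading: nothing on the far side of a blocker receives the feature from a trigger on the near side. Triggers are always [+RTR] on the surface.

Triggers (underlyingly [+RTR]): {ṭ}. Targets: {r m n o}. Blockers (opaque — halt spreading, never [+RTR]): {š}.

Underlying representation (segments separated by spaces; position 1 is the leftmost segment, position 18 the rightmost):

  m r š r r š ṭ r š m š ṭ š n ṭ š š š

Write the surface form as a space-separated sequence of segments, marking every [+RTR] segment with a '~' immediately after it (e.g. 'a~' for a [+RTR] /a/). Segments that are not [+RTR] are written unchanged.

From /ṭ/ at 7 rightward: 8 /r/ → [+RTR]; 9 /š/ blocks.
From /ṭ/ at 7 leftward: 6 /š/ blocks.
From /ṭ/ at 12 rightward: 13 /š/ blocks.
From /ṭ/ at 12 leftward: 11 /š/ blocks.
From /ṭ/ at 15 rightward: 16 /š/ blocks.
From /ṭ/ at 15 leftward: 14 /n/ → [+RTR]; 13 /š/ blocks.
Targets with no active source: positions 1 2 4 5 10 stay [-emphatic].
[+RTR] positions on the surface: 7 8 12 14 15.

m r š r r š ṭ~ r~ š m š ṭ~ š n~ ṭ~ š š š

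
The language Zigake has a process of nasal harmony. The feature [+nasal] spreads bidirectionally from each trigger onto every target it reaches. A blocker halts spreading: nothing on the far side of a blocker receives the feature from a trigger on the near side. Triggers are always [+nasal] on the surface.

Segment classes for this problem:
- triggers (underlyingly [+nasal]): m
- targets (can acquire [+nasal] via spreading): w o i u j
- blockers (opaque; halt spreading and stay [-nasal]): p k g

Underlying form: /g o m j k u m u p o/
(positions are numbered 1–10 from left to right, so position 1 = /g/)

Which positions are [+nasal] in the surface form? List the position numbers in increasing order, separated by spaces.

From /m/ at 3 rightward: 4 /j/ → [+nasal]; 5 /k/ blocks.
From /m/ at 3 leftward: 2 /o/ → [+nasal]; 1 /g/ blocks.
From /m/ at 7 rightward: 8 /u/ → [+nasal]; 9 /p/ blocks.
From /m/ at 7 leftward: 6 /u/ → [+nasal]; 5 /k/ blocks.
Target with no active source: position 10 stays [-nasal].

2 3 4 6 7 8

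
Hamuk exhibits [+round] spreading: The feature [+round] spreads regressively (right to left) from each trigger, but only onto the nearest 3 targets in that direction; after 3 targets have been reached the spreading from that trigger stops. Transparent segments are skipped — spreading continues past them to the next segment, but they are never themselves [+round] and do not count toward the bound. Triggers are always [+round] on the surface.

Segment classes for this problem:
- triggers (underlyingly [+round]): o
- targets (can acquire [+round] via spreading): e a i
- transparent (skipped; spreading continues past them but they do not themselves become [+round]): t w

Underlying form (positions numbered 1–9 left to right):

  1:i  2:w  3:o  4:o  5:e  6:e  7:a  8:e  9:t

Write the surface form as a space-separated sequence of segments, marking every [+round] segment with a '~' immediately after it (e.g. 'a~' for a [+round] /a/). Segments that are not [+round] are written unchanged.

From /o/ at 3 leftward: 2 /w/ transparent; 1 /i/ → [+round]; word edge.
From /o/ at 4 leftward: 3 /o/ is itself a trigger — this domain ends here.
Targets with no active source: positions 5 6 7 8 stay [-round].
[+round] positions on the surface: 1 3 4.

i~ w o~ o~ e e a e t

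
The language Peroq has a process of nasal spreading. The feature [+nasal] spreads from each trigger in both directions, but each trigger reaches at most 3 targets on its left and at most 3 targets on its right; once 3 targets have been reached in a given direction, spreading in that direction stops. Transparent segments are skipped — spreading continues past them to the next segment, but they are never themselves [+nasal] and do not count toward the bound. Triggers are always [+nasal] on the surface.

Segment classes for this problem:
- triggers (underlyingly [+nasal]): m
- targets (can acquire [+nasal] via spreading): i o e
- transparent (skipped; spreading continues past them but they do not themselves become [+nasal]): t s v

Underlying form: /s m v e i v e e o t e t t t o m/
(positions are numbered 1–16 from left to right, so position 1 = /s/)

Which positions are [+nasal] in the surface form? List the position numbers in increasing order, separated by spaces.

2 4 5 7 9 11 15 16

From /m/ at 2 rightward: 3 /v/ transparent; 4 /e/ → [+nasal]; 5 /i/ → [+nasal]; 6 /v/ transparent; 7 /e/ → [+nasal]; bound reached.
From /m/ at 2 leftward: 1 /s/ transparent; word edge.
From /m/ at 16 rightward: word edge.
From /m/ at 16 leftward: 15 /o/ → [+nasal]; 14 /t/ transparent; 13 /t/ transparent; 12 /t/ transparent; 11 /e/ → [+nasal]; 10 /t/ transparent; 9 /o/ → [+nasal]; bound reached.
Target with no active source: position 8 stays [-nasal].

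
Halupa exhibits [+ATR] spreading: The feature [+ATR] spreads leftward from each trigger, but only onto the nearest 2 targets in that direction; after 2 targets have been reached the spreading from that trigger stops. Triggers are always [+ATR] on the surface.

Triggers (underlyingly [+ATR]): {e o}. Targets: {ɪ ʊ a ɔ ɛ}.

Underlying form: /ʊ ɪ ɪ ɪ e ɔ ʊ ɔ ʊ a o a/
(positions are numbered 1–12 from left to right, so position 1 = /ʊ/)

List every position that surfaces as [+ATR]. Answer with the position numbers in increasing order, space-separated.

From /e/ at 5 leftward: 4 /ɪ/ → [+ATR]; 3 /ɪ/ → [+ATR]; bound reached.
From /o/ at 11 leftward: 10 /a/ → [+ATR]; 9 /ʊ/ → [+ATR]; bound reached.
Targets with no active source: positions 1 2 6 7 8 12 stay [-ATR].

3 4 5 9 10 11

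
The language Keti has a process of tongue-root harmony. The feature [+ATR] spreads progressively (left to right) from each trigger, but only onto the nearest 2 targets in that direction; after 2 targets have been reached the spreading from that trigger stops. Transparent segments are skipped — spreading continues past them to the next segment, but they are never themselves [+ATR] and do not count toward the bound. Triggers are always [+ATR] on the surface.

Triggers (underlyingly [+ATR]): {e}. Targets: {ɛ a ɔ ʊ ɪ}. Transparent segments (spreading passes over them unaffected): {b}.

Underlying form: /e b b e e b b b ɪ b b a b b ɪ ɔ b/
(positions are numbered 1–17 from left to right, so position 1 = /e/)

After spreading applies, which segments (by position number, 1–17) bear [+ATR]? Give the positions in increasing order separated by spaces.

1 4 5 9 12

From /e/ at 1 rightward: 2 /b/ transparent; 3 /b/ transparent; 4 /e/ is itself a trigger — this domain ends here.
From /e/ at 4 rightward: 5 /e/ is itself a trigger — this domain ends here.
From /e/ at 5 rightward: 6 /b/ transparent; 7 /b/ transparent; 8 /b/ transparent; 9 /ɪ/ → [+ATR]; 10 /b/ transparent; 11 /b/ transparent; 12 /a/ → [+ATR]; bound reached.
Targets with no active source: positions 15 16 stay [-ATR].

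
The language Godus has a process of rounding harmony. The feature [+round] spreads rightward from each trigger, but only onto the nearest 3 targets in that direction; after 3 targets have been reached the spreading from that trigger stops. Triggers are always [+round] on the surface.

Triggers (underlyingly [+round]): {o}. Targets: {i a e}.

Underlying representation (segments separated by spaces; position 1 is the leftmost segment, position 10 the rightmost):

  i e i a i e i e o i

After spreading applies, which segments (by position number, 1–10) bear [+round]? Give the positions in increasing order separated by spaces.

9 10

From /o/ at 9 rightward: 10 /i/ → [+round]; word edge.
Targets with no active source: positions 1 2 3 4 5 6 7 8 stay [-round].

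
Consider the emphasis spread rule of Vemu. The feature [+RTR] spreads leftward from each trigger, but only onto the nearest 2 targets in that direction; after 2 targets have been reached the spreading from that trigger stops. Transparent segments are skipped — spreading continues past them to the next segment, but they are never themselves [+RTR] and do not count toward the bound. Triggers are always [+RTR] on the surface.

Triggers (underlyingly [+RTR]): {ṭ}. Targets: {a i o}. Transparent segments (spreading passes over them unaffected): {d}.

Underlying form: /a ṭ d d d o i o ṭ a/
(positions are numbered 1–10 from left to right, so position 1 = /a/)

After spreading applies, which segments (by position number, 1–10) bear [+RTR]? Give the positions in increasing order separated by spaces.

1 2 7 8 9

From /ṭ/ at 2 leftward: 1 /a/ → [+RTR]; word edge.
From /ṭ/ at 9 leftward: 8 /o/ → [+RTR]; 7 /i/ → [+RTR]; bound reached.
Targets with no active source: positions 6 10 stay [-emphatic].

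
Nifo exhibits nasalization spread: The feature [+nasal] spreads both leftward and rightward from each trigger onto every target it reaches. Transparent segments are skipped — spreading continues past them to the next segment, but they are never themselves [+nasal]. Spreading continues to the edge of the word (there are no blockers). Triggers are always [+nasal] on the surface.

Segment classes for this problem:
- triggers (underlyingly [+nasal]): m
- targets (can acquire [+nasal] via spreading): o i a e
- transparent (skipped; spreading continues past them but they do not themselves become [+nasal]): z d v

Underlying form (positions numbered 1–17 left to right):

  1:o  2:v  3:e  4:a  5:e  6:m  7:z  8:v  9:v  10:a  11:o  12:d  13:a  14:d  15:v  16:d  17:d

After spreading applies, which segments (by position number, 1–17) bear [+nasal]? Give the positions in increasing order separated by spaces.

From /m/ at 6 rightward: 7 /z/ transparent; 8 /v/ transparent; 9 /v/ transparent; 10 /a/ → [+nasal]; 11 /o/ → [+nasal]; 12 /d/ transparent; 13 /a/ → [+nasal]; 14 /d/ transparent; 15 /v/ transparent; 16 /d/ transparent; 17 /d/ transparent; word edge.
From /m/ at 6 leftward: 5 /e/ → [+nasal]; 4 /a/ → [+nasal]; 3 /e/ → [+nasal]; 2 /v/ transparent; 1 /o/ → [+nasal]; word edge.

1 3 4 5 6 10 11 13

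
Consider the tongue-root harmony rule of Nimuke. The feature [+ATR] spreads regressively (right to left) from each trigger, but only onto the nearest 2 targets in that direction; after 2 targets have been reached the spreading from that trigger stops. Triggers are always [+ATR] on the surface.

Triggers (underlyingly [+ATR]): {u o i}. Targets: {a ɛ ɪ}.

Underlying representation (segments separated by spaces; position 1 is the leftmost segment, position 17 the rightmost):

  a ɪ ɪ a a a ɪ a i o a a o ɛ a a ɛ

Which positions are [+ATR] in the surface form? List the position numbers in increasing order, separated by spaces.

From /i/ at 9 leftward: 8 /a/ → [+ATR]; 7 /ɪ/ → [+ATR]; bound reached.
From /o/ at 10 leftward: 9 /i/ is itself a trigger — this domain ends here.
From /o/ at 13 leftward: 12 /a/ → [+ATR]; 11 /a/ → [+ATR]; bound reached.
Targets with no active source: positions 1 2 3 4 5 6 14 15 16 17 stay [-ATR].

7 8 9 10 11 12 13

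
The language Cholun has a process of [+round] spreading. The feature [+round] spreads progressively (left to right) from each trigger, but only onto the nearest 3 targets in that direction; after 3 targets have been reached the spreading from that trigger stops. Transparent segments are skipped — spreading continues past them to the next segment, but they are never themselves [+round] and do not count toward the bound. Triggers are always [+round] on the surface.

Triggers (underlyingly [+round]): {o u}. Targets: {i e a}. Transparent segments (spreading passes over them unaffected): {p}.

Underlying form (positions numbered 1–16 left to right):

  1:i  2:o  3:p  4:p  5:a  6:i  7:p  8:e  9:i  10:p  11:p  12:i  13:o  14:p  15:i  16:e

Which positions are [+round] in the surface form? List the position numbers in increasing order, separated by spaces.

From /o/ at 2 rightward: 3 /p/ transparent; 4 /p/ transparent; 5 /a/ → [+round]; 6 /i/ → [+round]; 7 /p/ transparent; 8 /e/ → [+round]; bound reached.
From /o/ at 13 rightward: 14 /p/ transparent; 15 /i/ → [+round]; 16 /e/ → [+round]; word edge.
Targets with no active source: positions 1 9 12 stay [-round].

2 5 6 8 13 15 16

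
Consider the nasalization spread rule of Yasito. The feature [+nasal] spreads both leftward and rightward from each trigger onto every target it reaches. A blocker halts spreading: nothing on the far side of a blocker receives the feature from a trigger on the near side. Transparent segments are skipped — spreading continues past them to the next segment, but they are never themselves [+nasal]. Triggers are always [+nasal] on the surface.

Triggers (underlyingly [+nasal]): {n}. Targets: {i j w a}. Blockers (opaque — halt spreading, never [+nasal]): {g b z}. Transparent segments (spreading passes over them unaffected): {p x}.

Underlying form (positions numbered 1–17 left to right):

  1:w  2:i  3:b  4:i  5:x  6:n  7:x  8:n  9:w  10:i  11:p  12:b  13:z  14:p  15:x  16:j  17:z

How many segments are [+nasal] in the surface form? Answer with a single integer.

5

From /n/ at 6 rightward: 7 /x/ transparent; 8 /n/ is itself a trigger — this domain ends here.
From /n/ at 6 leftward: 5 /x/ transparent; 4 /i/ → [+nasal]; 3 /b/ blocks.
From /n/ at 8 rightward: 9 /w/ → [+nasal]; 10 /i/ → [+nasal]; 11 /p/ transparent; 12 /b/ blocks.
From /n/ at 8 leftward: 7 /x/ transparent; 6 /n/ is itself a trigger — this domain ends here.
Targets with no active source: positions 1 2 16 stay [-nasal].
[+nasal] positions on the surface: 4 6 8 9 10.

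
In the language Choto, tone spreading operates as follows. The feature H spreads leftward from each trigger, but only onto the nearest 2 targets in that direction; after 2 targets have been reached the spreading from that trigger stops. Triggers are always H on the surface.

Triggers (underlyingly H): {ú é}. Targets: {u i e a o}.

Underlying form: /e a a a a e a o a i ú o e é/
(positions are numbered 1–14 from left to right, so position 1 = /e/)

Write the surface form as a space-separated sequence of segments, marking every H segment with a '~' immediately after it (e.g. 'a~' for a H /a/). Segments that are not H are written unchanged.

e a a a a e a o a~ i~ ú~ o~ e~ é~

From /ú/ at 11 leftward: 10 /i/ → H; 9 /a/ → H; bound reached.
From /é/ at 14 leftward: 13 /e/ → H; 12 /o/ → H; bound reached.
Targets with no active source: positions 1 2 3 4 5 6 7 8 stay [-high tone].
H positions on the surface: 9 10 11 12 13 14.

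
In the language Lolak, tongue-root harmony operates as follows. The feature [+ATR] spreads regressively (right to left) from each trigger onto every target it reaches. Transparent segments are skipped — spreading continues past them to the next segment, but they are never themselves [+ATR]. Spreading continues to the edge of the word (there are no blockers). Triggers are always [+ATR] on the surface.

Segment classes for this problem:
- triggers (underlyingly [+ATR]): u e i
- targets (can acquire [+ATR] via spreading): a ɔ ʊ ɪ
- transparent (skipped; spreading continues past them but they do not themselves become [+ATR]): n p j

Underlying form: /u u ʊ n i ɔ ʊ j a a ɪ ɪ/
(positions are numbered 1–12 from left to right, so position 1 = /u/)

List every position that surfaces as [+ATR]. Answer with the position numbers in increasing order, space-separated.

From /u/ at 1 leftward: word edge.
From /u/ at 2 leftward: 1 /u/ is itself a trigger — this domain ends here.
From /i/ at 5 leftward: 4 /n/ transparent; 3 /ʊ/ → [+ATR]; 2 /u/ is itself a trigger — this domain ends here.
Targets with no active source: positions 6 7 9 10 11 12 stay [-ATR].

1 2 3 5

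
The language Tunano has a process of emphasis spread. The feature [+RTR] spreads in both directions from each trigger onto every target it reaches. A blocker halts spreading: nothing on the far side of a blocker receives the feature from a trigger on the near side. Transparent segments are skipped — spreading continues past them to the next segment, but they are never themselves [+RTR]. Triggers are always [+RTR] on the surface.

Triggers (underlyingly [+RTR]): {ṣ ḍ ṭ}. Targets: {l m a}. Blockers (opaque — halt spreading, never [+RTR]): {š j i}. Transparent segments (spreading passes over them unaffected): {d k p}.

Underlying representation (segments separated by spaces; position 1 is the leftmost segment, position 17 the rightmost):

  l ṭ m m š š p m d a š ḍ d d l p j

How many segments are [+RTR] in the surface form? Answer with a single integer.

From /ṭ/ at 2 rightward: 3 /m/ → [+RTR]; 4 /m/ → [+RTR]; 5 /š/ blocks.
From /ṭ/ at 2 leftward: 1 /l/ → [+RTR]; word edge.
From /ḍ/ at 12 rightward: 13 /d/ transparent; 14 /d/ transparent; 15 /l/ → [+RTR]; 16 /p/ transparent; 17 /j/ blocks.
From /ḍ/ at 12 leftward: 11 /š/ blocks.
Targets with no active source: positions 8 10 stay [-emphatic].
[+RTR] positions on the surface: 1 2 3 4 12 15.

6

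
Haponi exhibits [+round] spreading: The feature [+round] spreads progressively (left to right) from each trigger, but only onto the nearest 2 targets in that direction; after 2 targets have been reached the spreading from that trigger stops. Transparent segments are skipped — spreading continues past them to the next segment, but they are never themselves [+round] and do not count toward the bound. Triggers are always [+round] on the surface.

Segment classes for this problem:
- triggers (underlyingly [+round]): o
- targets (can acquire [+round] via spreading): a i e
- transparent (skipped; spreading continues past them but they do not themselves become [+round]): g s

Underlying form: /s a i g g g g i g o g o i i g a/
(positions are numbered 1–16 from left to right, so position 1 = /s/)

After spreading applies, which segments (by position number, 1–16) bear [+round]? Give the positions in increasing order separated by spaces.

From /o/ at 10 rightward: 11 /g/ transparent; 12 /o/ is itself a trigger — this domain ends here.
From /o/ at 12 rightward: 13 /i/ → [+round]; 14 /i/ → [+round]; bound reached.
Targets with no active source: positions 2 3 8 16 stay [-round].

10 12 13 14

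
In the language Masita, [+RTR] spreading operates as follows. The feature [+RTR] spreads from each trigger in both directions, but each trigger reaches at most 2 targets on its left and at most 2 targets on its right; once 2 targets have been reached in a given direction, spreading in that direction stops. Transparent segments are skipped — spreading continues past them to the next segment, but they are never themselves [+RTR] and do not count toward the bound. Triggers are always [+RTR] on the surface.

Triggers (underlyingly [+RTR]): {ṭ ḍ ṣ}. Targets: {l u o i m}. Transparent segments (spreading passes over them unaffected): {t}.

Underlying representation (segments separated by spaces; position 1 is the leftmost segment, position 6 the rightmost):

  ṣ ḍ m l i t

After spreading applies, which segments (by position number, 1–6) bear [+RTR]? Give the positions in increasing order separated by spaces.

1 2 3 4

From /ṣ/ at 1 rightward: 2 /ḍ/ is itself a trigger — this domain ends here.
From /ṣ/ at 1 leftward: word edge.
From /ḍ/ at 2 rightward: 3 /m/ → [+RTR]; 4 /l/ → [+RTR]; bound reached.
From /ḍ/ at 2 leftward: 1 /ṣ/ is itself a trigger — this domain ends here.
Target with no active source: position 5 stays [-emphatic].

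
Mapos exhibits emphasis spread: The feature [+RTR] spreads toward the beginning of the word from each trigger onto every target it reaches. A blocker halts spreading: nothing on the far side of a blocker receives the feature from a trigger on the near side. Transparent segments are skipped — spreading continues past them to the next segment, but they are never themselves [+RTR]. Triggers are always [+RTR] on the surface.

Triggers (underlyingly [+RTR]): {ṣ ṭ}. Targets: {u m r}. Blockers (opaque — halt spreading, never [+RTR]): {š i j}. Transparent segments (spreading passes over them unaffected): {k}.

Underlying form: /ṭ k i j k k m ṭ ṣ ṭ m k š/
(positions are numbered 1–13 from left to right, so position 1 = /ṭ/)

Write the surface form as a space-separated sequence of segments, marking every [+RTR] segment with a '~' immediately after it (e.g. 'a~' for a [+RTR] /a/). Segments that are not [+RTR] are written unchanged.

ṭ~ k i j k k m~ ṭ~ ṣ~ ṭ~ m k š

From /ṭ/ at 1 leftward: word edge.
From /ṭ/ at 8 leftward: 7 /m/ → [+RTR]; 6 /k/ transparent; 5 /k/ transparent; 4 /j/ blocks.
From /ṣ/ at 9 leftward: 8 /ṭ/ is itself a trigger — this domain ends here.
From /ṭ/ at 10 leftward: 9 /ṣ/ is itself a trigger — this domain ends here.
Target with no active source: position 11 stays [-emphatic].
[+RTR] positions on the surface: 1 7 8 9 10.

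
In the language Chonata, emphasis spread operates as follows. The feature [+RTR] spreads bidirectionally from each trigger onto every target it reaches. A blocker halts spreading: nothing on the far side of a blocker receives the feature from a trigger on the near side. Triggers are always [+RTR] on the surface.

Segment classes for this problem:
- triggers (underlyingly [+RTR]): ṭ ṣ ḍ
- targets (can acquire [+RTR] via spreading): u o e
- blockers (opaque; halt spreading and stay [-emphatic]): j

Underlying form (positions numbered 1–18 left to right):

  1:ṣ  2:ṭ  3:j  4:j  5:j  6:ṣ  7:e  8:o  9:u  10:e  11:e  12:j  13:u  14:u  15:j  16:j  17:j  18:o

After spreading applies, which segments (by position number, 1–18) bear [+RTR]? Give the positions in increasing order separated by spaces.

From /ṣ/ at 1 rightward: 2 /ṭ/ is itself a trigger — this domain ends here.
From /ṣ/ at 1 leftward: word edge.
From /ṭ/ at 2 rightward: 3 /j/ blocks.
From /ṭ/ at 2 leftward: 1 /ṣ/ is itself a trigger — this domain ends here.
From /ṣ/ at 6 rightward: 7 /e/ → [+RTR]; 8 /o/ → [+RTR]; 9 /u/ → [+RTR]; 10 /e/ → [+RTR]; 11 /e/ → [+RTR]; 12 /j/ blocks.
From /ṣ/ at 6 leftward: 5 /j/ blocks.
Targets with no active source: positions 13 14 18 stay [-emphatic].

1 2 6 7 8 9 10 11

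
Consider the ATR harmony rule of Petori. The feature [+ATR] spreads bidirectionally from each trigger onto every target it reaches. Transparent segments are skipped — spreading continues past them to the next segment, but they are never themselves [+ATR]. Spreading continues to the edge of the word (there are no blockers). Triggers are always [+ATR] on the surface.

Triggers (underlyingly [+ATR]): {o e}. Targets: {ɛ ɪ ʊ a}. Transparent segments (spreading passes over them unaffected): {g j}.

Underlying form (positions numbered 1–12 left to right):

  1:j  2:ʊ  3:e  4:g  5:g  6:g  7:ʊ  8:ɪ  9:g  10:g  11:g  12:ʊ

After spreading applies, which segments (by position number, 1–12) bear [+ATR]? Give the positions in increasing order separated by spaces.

2 3 7 8 12

From /e/ at 3 rightward: 4 /g/ transparent; 5 /g/ transparent; 6 /g/ transparent; 7 /ʊ/ → [+ATR]; 8 /ɪ/ → [+ATR]; 9 /g/ transparent; 10 /g/ transparent; 11 /g/ transparent; 12 /ʊ/ → [+ATR]; word edge.
From /e/ at 3 leftward: 2 /ʊ/ → [+ATR]; 1 /j/ transparent; word edge.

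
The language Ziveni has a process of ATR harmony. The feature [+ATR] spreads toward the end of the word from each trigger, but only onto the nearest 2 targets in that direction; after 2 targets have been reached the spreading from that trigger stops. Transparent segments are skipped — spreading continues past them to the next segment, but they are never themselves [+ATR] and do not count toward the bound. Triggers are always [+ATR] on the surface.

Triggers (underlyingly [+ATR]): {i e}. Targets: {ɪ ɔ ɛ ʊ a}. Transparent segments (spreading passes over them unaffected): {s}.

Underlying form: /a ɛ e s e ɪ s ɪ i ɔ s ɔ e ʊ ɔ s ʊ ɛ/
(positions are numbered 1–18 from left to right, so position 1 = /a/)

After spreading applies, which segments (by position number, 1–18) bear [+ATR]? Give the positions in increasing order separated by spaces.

3 5 6 8 9 10 12 13 14 15

From /e/ at 3 rightward: 4 /s/ transparent; 5 /e/ is itself a trigger — this domain ends here.
From /e/ at 5 rightward: 6 /ɪ/ → [+ATR]; 7 /s/ transparent; 8 /ɪ/ → [+ATR]; bound reached.
From /i/ at 9 rightward: 10 /ɔ/ → [+ATR]; 11 /s/ transparent; 12 /ɔ/ → [+ATR]; bound reached.
From /e/ at 13 rightward: 14 /ʊ/ → [+ATR]; 15 /ɔ/ → [+ATR]; bound reached.
Targets with no active source: positions 1 2 17 18 stay [-ATR].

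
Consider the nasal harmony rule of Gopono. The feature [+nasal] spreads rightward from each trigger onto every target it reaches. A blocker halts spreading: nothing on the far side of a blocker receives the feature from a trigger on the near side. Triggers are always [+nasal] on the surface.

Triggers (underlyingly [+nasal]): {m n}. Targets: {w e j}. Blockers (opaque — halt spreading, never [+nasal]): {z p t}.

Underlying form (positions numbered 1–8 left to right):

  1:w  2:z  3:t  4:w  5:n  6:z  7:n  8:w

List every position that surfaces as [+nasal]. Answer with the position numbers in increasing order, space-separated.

5 7 8

From /n/ at 5 rightward: 6 /z/ blocks.
From /n/ at 7 rightward: 8 /w/ → [+nasal]; word edge.
Targets with no active source: positions 1 4 stay [-nasal].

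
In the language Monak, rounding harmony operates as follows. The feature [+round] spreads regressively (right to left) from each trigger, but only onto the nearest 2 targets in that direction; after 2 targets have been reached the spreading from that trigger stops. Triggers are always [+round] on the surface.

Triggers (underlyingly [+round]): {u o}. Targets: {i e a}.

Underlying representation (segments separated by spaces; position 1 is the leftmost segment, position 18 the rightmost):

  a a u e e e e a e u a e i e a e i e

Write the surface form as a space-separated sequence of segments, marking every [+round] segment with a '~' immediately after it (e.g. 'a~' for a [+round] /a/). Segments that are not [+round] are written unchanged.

From /u/ at 3 leftward: 2 /a/ → [+round]; 1 /a/ → [+round]; bound reached.
From /u/ at 10 leftward: 9 /e/ → [+round]; 8 /a/ → [+round]; bound reached.
Targets with no active source: positions 4 5 6 7 11 12 13 14 15 16 17 18 stay [-round].
[+round] positions on the surface: 1 2 3 8 9 10.

a~ a~ u~ e e e e a~ e~ u~ a e i e a e i e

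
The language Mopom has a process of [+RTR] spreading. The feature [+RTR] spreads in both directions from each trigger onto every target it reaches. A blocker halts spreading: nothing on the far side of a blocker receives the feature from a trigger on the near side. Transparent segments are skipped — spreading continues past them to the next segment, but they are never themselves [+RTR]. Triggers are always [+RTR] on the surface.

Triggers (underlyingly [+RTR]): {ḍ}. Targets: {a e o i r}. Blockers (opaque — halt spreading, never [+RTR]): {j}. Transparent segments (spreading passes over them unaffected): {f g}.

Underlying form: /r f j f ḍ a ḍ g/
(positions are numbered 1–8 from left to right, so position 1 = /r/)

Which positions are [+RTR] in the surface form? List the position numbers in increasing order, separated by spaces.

5 6 7

From /ḍ/ at 5 rightward: 6 /a/ → [+RTR]; 7 /ḍ/ is itself a trigger — this domain ends here.
From /ḍ/ at 5 leftward: 4 /f/ transparent; 3 /j/ blocks.
From /ḍ/ at 7 rightward: 8 /g/ transparent; word edge.
From /ḍ/ at 7 leftward: 6 /a/ → [+RTR]; 5 /ḍ/ is itself a trigger — this domain ends here.
Target with no active source: position 1 stays [-emphatic].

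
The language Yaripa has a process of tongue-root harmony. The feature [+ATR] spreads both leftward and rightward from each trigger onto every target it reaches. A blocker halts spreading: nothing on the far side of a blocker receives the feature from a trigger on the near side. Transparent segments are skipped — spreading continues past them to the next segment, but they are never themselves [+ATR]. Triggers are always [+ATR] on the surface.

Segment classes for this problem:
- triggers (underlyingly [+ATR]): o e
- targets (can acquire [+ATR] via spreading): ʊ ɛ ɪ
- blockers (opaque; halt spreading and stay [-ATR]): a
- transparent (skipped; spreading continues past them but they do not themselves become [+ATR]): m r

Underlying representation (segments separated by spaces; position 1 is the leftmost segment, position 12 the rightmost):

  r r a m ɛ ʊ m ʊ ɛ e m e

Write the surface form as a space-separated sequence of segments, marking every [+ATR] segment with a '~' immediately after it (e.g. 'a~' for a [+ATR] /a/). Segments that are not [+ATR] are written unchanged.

From /e/ at 10 rightward: 11 /m/ transparent; 12 /e/ is itself a trigger — this domain ends here.
From /e/ at 10 leftward: 9 /ɛ/ → [+ATR]; 8 /ʊ/ → [+ATR]; 7 /m/ transparent; 6 /ʊ/ → [+ATR]; 5 /ɛ/ → [+ATR]; 4 /m/ transparent; 3 /a/ blocks.
From /e/ at 12 rightward: word edge.
From /e/ at 12 leftward: 11 /m/ transparent; 10 /e/ is itself a trigger — this domain ends here.
[+ATR] positions on the surface: 5 6 8 9 10 12.

r r a m ɛ~ ʊ~ m ʊ~ ɛ~ e~ m e~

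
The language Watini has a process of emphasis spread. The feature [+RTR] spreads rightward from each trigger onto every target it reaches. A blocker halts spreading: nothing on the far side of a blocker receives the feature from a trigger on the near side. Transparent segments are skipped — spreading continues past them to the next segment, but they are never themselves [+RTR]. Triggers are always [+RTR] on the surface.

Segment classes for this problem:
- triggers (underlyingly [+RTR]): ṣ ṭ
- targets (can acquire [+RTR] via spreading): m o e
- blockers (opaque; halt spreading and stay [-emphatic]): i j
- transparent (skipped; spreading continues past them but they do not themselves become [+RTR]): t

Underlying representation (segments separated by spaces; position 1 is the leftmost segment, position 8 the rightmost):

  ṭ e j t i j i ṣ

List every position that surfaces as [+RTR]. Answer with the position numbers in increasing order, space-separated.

1 2 8

From /ṭ/ at 1 rightward: 2 /e/ → [+RTR]; 3 /j/ blocks.
From /ṣ/ at 8 rightward: word edge.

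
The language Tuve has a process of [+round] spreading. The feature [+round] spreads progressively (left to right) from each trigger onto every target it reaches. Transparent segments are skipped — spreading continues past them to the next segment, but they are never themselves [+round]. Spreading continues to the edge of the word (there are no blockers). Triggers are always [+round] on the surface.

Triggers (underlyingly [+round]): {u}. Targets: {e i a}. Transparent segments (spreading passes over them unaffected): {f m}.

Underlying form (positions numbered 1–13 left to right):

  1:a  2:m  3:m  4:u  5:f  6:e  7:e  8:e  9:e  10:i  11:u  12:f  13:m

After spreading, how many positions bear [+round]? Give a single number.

7

From /u/ at 4 rightward: 5 /f/ transparent; 6 /e/ → [+round]; 7 /e/ → [+round]; 8 /e/ → [+round]; 9 /e/ → [+round]; 10 /i/ → [+round]; 11 /u/ is itself a trigger — this domain ends here.
From /u/ at 11 rightward: 12 /f/ transparent; 13 /m/ transparent; word edge.
Target with no active source: position 1 stays [-round].
[+round] positions on the surface: 4 6 7 8 9 10 11.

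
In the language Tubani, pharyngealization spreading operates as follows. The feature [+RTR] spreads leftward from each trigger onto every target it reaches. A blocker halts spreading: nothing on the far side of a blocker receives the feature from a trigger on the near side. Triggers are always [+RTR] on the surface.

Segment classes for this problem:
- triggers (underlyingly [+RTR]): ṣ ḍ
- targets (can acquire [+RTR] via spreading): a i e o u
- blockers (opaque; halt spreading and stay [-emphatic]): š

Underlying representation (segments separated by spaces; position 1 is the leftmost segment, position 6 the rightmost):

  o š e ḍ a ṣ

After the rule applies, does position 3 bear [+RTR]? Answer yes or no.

yes

From /ḍ/ at 4 leftward: 3 /e/ → [+RTR]; 2 /š/ blocks.
From /ṣ/ at 6 leftward: 5 /a/ → [+RTR]; 4 /ḍ/ is itself a trigger — this domain ends here.
Target with no active source: position 1 stays [-emphatic].
[+RTR] positions on the surface: 3 4 5 6.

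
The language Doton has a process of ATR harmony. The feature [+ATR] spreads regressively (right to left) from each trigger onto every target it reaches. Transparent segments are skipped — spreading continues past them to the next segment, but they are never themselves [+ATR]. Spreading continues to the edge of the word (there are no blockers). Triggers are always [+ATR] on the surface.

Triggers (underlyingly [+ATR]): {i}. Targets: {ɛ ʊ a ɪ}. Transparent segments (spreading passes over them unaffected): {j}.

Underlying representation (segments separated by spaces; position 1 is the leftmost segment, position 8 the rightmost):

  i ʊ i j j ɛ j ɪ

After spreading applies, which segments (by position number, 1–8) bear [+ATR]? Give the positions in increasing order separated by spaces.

From /i/ at 1 leftward: word edge.
From /i/ at 3 leftward: 2 /ʊ/ → [+ATR]; 1 /i/ is itself a trigger — this domain ends here.
Targets with no active source: positions 6 8 stay [-ATR].

1 2 3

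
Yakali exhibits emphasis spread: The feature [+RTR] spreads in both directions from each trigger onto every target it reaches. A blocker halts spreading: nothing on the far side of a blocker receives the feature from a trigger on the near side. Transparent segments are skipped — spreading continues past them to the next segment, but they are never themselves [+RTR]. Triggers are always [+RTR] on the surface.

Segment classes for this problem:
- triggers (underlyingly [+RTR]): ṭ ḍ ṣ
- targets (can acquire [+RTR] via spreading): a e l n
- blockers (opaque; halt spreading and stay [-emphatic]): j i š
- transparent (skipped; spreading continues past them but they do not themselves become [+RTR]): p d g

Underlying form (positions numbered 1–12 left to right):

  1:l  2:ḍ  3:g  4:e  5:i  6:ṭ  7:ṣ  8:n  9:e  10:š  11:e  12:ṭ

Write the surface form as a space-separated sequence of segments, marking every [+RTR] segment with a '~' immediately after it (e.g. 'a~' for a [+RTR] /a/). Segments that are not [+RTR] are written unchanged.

From /ḍ/ at 2 rightward: 3 /g/ transparent; 4 /e/ → [+RTR]; 5 /i/ blocks.
From /ḍ/ at 2 leftward: 1 /l/ → [+RTR]; word edge.
From /ṭ/ at 6 rightward: 7 /ṣ/ is itself a trigger — this domain ends here.
From /ṭ/ at 6 leftward: 5 /i/ blocks.
From /ṣ/ at 7 rightward: 8 /n/ → [+RTR]; 9 /e/ → [+RTR]; 10 /š/ blocks.
From /ṣ/ at 7 leftward: 6 /ṭ/ is itself a trigger — this domain ends here.
From /ṭ/ at 12 rightward: word edge.
From /ṭ/ at 12 leftward: 11 /e/ → [+RTR]; 10 /š/ blocks.
[+RTR] positions on the surface: 1 2 4 6 7 8 9 11 12.

l~ ḍ~ g e~ i ṭ~ ṣ~ n~ e~ š e~ ṭ~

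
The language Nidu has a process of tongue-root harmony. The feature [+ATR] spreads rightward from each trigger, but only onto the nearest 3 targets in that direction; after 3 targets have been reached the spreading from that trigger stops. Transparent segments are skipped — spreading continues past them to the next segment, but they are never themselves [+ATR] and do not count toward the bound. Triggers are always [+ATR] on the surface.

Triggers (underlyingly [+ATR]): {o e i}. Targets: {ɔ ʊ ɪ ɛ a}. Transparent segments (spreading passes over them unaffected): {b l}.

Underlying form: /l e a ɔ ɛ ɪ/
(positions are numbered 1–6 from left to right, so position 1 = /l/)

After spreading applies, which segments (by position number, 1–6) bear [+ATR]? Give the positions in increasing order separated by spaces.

From /e/ at 2 rightward: 3 /a/ → [+ATR]; 4 /ɔ/ → [+ATR]; 5 /ɛ/ → [+ATR]; bound reached.
Target with no active source: position 6 stays [-ATR].

2 3 4 5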